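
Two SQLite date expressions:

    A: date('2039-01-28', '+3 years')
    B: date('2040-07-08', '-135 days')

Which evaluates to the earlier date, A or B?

B

A = 2042-01-28.
B = 2040-02-24.
B is earlier.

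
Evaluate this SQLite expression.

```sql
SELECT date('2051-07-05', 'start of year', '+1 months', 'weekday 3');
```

2051-02-01

`start of year` rewinds 2051-07-05 to 2051-01-01.
Adding +1 month to 2051-01-01 gives 2051-02-01.
`weekday 3` advances to the next Wednesday; 2051-02-01 is already a Wednesday, so it stays at 2051-02-01.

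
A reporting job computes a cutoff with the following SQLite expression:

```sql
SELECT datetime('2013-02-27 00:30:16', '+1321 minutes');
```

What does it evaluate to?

1321 minutes = 22h 1m; +1321 minutes from 2013-02-27 00:30:16 is 2013-02-27 22:31:16.

2013-02-27 22:31:16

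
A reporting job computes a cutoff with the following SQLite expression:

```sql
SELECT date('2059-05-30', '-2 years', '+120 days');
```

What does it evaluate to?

Adding -2 years to 2059-05-30 gives 2057-05-30.
Applying '+120 days' to 2057-05-30: counting 120 days forward gives 2057-09-27.

2057-09-27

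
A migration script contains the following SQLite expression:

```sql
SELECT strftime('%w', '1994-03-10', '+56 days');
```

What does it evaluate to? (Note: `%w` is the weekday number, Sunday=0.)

First apply '+56 days': 1994-03-10 → 1994-05-05.
1994-05-05 is a Thursday; with Sunday=0 that is 4.

4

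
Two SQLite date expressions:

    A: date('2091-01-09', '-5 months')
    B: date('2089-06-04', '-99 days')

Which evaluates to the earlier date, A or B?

B

A = 2090-08-09.
B = 2089-02-25.
B is earlier.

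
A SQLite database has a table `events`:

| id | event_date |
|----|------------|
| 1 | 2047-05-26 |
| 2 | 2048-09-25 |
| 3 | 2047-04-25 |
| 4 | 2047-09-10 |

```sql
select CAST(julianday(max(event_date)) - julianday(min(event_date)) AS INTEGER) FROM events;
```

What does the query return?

MIN = 2047-04-25, MAX = 2048-09-25.
5 days remain in April 2047 after the 25th (30 − 25).
Full months from May 2047 through August 2048 contribute their day counts.
Then 25 days into September 2048.
Total: 5 + 31 + 30 + 31 + 31 + 30 + 31 + 30 + 31 + 31 + 29 + 31 + 30 + 31 + 30 + 31 + 31 + 25 = 519.

519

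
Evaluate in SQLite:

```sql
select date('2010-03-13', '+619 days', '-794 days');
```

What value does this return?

2009-09-19

Applying '+619 days' to 2010-03-13: counting 619 days forward gives 2011-11-22.
Applying '-794 days' to 2011-11-22: counting 794 days back gives 2009-09-19.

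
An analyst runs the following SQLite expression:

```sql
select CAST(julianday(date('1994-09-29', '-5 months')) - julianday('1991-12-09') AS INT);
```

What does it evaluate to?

Adding -5 months to 1994-09-29 gives 1994-04-29.
22 days remain in December 1991 after the 9th (31 − 9).
Full months from January 1992 through March 1994 contribute their day counts.
Then 29 days into April 1994.
Total: 22 + 31 + 29 + 31 + 30 + 31 + 30 + 31 + 31 + 30 + 31 + 30 + 31 + 31 + 28 + 31 + 30 + 31 + 30 + 31 + 31 + 30 + 31 + 30 + 31 + 31 + 28 + 31 + 29 = 872.

872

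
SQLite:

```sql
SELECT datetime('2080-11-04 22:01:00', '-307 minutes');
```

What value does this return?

307 minutes = 5h 7m; -307 minutes from 2080-11-04 22:01:00 is 2080-11-04 16:54:00.

2080-11-04 16:54:00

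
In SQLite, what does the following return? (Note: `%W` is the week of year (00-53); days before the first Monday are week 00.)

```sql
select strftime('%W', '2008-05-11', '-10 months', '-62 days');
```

First apply '-10 months', '-62 days': 2008-05-11 → 2007-05-10.
2007-05-10 is a Thursday. SQLite's %W counts Mondays since the year started; the result is 19.

19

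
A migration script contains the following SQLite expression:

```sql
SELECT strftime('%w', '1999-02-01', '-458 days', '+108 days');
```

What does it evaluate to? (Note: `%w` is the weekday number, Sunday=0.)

1

First apply '-458 days', '+108 days': 1999-02-01 → 1998-02-16.
1998-02-16 is a Monday; with Sunday=0 that is 1.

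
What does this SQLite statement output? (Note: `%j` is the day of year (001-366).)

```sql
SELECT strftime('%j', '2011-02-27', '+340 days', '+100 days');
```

First apply '+340 days', '+100 days': 2011-02-27 → 2012-05-12.
Day-of-year for 2012-05-12: days since 2012-01-01 inclusive = 133, zero-padded to 133.

133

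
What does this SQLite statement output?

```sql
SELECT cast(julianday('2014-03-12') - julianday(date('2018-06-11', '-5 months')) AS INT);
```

Adding -5 months to 2018-06-11 gives 2018-01-11.
19 days remain in March 2014 after the 12th (31 − 12).
Full months from April 2014 through December 2017 contribute their day counts.
Then 11 days into January 2018.
Total: 19 + 30 + 31 + 30 + 31 + 31 + 30 + 31 + 30 + 31 + 31 + 28 + 31 + 30 + 31 + 30 + 31 + 31 + 30 + 31 + 30 + 31 + 31 + 29 + 31 + 30 + 31 + 30 + 31 + 31 + 30 + 31 + 30 + 31 + 31 + 28 + 31 + 30 + 31 + 30 + 31 + 31 + 30 + 31 + 30 + 31 + 11 = 1401.
The subtraction is earlier − later, so the result is −1401 → -1401.

-1401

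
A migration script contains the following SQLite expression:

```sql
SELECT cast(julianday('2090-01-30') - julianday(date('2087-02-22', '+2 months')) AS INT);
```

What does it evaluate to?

Adding +2 months to 2087-02-22 gives 2087-04-22.
8 days remain in April 2087 after the 22nd (30 − 22).
Full months from May 2087 through December 2089 contribute their day counts.
Then 30 days into January 2090.
Total: 8 + 31 + 30 + 31 + 31 + 30 + 31 + 30 + 31 + 31 + 29 + 31 + 30 + 31 + 30 + 31 + 31 + 30 + 31 + 30 + 31 + 31 + 28 + 31 + 30 + 31 + 30 + 31 + 31 + 30 + 31 + 30 + 31 + 30 = 1014.

1014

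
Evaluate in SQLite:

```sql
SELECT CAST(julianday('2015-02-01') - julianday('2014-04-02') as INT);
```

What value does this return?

305

28 days remain in April 2014 after the 2nd (30 − 2).
Full months from May 2014 through January 2015 contribute their day counts.
Then 1 day into February 2015.
Total: 28 + 31 + 30 + 31 + 31 + 30 + 31 + 30 + 31 + 31 + 1 = 305.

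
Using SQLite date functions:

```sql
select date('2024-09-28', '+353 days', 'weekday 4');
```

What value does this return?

2025-09-18

Applying '+353 days' to 2024-09-28: counting 353 days forward gives 2025-09-16.
`weekday 4` advances to the next Thursday; 2025-09-16 is a Tuesday, so it moves forward to 2025-09-18.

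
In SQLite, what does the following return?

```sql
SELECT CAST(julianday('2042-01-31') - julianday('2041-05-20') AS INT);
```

11 days remain in May 2041 after the 20th (31 − 20).
Full months from June 2041 through December 2041 contribute their day counts.
Then 31 days into January 2042.
Total: 11 + 30 + 31 + 31 + 30 + 31 + 30 + 31 + 31 = 256.

256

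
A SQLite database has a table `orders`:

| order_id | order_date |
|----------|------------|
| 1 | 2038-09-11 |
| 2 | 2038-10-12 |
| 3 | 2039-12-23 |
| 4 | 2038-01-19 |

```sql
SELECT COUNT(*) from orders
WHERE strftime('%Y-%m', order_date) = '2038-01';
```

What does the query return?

Rows with year-month 2038-01: 2038-01-19 → 1.

1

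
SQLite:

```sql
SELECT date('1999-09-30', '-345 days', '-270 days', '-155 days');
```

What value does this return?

1997-08-21

Applying '-345 days' to 1999-09-30: counting 345 days back gives 1998-10-20.
Applying '-270 days' to 1998-10-20: counting 270 days back gives 1998-01-23.
Applying '-155 days' to 1998-01-23: counting 155 days back gives 1997-08-21.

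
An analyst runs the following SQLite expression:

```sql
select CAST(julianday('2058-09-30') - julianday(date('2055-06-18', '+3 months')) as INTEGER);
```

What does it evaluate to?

Adding +3 months to 2055-06-18 gives 2055-09-18.
12 days remain in September 2055 after the 18th (30 − 18).
Full months from October 2055 through August 2058 contribute their day counts.
Then 30 days into September 2058.
Total: 12 + 31 + 30 + 31 + 31 + 29 + 31 + 30 + 31 + 30 + 31 + 31 + 30 + 31 + 30 + 31 + 31 + 28 + 31 + 30 + 31 + 30 + 31 + 31 + 30 + 31 + 30 + 31 + 31 + 28 + 31 + 30 + 31 + 30 + 31 + 31 + 30 = 1108.

1108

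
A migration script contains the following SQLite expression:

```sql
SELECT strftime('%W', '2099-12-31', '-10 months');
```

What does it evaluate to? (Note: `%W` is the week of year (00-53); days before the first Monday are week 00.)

First apply '-10 months': 2099-12-31 → 2099-03-03.
2099-03-03 is a Tuesday. SQLite's %W counts Mondays since the year started; the result is 09.

09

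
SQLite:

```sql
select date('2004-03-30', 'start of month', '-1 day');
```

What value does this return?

2004-02-29

`start of month` rewinds 2004-03-30 to 2004-03-01.
Going back 1 day from 2004-03-01 reaches 2004-02-29 (last day of February, 29 days).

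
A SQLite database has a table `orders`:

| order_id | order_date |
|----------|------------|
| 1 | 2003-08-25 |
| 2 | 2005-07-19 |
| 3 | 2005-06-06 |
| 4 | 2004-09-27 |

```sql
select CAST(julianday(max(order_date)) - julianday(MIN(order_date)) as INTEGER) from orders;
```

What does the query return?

MIN = 2003-08-25, MAX = 2005-07-19.
6 days remain in August 2003 after the 25th (31 − 25).
Full months from September 2003 through June 2005 contribute their day counts.
Then 19 days into July 2005.
Total: 6 + 30 + 31 + 30 + 31 + 31 + 29 + 31 + 30 + 31 + 30 + 31 + 31 + 30 + 31 + 30 + 31 + 31 + 28 + 31 + 30 + 31 + 30 + 19 = 694.

694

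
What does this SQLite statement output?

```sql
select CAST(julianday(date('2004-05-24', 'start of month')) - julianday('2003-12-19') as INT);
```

`start of month` rewinds 2004-05-24 to 2004-05-01.
12 days remain in December 2003 after the 19th (31 − 19).
January 2004: 31 days.
February 2004: 29 days (leap year).
March 2004: 31 days.
April 2004: 30 days.
Then 1 day into May 2004.
Total: 12 + 31 + 29 + 31 + 30 + 1 = 134.

134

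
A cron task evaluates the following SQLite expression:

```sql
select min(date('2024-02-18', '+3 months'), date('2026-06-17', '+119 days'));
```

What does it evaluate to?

date('2024-02-18', '+3 months') → 2024-05-18.
date('2026-06-17', '+119 days') → 2026-10-14.
Earlier of the two is 2024-05-18.

2024-05-18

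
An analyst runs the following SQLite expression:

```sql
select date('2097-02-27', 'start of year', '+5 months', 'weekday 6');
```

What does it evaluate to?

`start of year` rewinds 2097-02-27 to 2097-01-01.
Adding +5 months to 2097-01-01 gives 2097-06-01.
`weekday 6` advances to the next Saturday; 2097-06-01 is already a Saturday, so it stays at 2097-06-01.

2097-06-01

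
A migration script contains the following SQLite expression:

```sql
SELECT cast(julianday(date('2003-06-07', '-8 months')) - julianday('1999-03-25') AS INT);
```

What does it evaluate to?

1292

Adding -8 months to 2003-06-07 gives 2002-10-07.
6 days remain in March 1999 after the 25th (31 − 25).
Full months from April 1999 through September 2002 contribute their day counts.
Then 7 days into October 2002.
Total: 6 + 30 + 31 + 30 + 31 + 31 + 30 + 31 + 30 + 31 + 31 + 29 + 31 + 30 + 31 + 30 + 31 + 31 + 30 + 31 + 30 + 31 + 31 + 28 + 31 + 30 + 31 + 30 + 31 + 31 + 30 + 31 + 30 + 31 + 31 + 28 + 31 + 30 + 31 + 30 + 31 + 31 + 30 + 7 = 1292.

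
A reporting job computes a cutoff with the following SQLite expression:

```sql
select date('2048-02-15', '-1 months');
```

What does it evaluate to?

2048-01-15

Adding -1 month to 2048-02-15 gives 2048-01-15.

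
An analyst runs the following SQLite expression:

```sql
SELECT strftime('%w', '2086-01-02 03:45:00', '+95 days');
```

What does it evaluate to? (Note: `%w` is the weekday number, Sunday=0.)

0

First apply '+95 days': 2086-01-02 03:45:00 → 2086-04-07 03:45:00.
2086-04-07 is a Sunday; with Sunday=0 that is 0.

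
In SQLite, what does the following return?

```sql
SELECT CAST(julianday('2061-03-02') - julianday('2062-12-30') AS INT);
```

29 days remain in March 2061 after the 2nd (31 − 2).
Full months from April 2061 through November 2062 contribute their day counts.
Then 30 days into December 2062.
Total: 29 + 30 + 31 + 30 + 31 + 31 + 30 + 31 + 30 + 31 + 31 + 28 + 31 + 30 + 31 + 30 + 31 + 31 + 30 + 31 + 30 + 30 = 668.
The subtraction is earlier − later, so the result is −668 → -668.

-668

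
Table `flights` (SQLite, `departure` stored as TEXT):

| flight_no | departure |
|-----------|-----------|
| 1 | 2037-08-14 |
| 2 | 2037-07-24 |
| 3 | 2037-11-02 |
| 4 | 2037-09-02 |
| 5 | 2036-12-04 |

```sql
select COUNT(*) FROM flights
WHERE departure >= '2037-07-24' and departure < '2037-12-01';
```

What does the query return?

Rows in [2037-07-24, 2037-12-01): 2037-08-14, 2037-07-24, 2037-11-02, 2037-09-02 → 4 rows.

4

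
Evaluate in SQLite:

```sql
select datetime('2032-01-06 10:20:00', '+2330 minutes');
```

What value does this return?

2032-01-08 01:10:00

2330 minutes = 38h 50m; +2330 minutes from 2032-01-06 10:20:00 is 2032-01-08 01:10:00 (crosses midnight).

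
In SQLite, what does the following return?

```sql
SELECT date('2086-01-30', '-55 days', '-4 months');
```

2085-08-06

Applying '-55 days' to 2086-01-30: counting 55 days back gives 2085-12-06.
Adding -4 months to 2085-12-06 gives 2085-08-06.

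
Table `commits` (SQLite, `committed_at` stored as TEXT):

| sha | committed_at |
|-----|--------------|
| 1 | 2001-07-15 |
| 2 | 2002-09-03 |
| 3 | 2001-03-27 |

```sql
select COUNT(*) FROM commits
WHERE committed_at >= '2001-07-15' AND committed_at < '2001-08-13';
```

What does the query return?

1

Rows in [2001-07-15, 2001-08-13): 2001-07-15 → 1 row.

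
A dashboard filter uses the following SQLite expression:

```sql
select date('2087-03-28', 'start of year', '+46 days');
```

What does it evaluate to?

`start of year` rewinds 2087-03-28 to 2087-01-01.
Applying '+46 days' to 2087-01-01: counting 46 days forward gives 2087-02-16.

2087-02-16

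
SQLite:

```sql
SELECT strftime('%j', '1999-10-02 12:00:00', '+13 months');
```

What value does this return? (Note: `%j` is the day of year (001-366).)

First apply '+13 months': 1999-10-02 12:00:00 → 2000-11-02 12:00:00.
Day-of-year for 2000-11-02: days since 2000-01-01 inclusive = 307, zero-padded to 307.

307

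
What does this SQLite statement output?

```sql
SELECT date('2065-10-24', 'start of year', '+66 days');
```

2065-03-08

`start of year` rewinds 2065-10-24 to 2065-01-01.
Applying '+66 days' to 2065-01-01: counting 66 days forward gives 2065-03-08.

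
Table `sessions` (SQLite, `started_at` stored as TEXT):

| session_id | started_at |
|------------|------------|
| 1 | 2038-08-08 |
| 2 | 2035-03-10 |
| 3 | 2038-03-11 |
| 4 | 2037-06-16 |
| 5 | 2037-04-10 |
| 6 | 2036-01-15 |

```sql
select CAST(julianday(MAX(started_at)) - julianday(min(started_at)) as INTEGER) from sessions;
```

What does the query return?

MIN = 2035-03-10, MAX = 2038-08-08.
21 days remain in March 2035 after the 10th (31 − 10).
Full months from April 2035 through July 2038 contribute their day counts.
Then 8 days into August 2038.
Total: 21 + 30 + 31 + 30 + 31 + 31 + 30 + 31 + 30 + 31 + 31 + 29 + 31 + 30 + 31 + 30 + 31 + 31 + 30 + 31 + 30 + 31 + 31 + 28 + 31 + 30 + 31 + 30 + 31 + 31 + 30 + 31 + 30 + 31 + 31 + 28 + 31 + 30 + 31 + 30 + 31 + 8 = 1247.

1247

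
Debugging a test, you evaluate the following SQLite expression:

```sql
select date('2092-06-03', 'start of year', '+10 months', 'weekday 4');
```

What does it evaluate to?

`start of year` rewinds 2092-06-03 to 2092-01-01.
Adding +10 months to 2092-01-01 gives 2092-11-01.
`weekday 4` advances to the next Thursday; 2092-11-01 is a Saturday, so it moves forward to 2092-11-06.

2092-11-06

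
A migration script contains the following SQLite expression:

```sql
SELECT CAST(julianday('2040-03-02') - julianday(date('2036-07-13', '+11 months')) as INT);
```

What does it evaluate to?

993

Adding +11 months to 2036-07-13 gives 2037-06-13.
17 days remain in June 2037 after the 13th (30 − 13).
Full months from July 2037 through February 2040 contribute their day counts.
Then 2 days into March 2040.
Total: 17 + 31 + 31 + 30 + 31 + 30 + 31 + 31 + 28 + 31 + 30 + 31 + 30 + 31 + 31 + 30 + 31 + 30 + 31 + 31 + 28 + 31 + 30 + 31 + 30 + 31 + 31 + 30 + 31 + 30 + 31 + 31 + 29 + 2 = 993.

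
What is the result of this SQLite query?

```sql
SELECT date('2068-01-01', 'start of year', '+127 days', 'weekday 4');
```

2068-05-10

`start of year` rewinds 2068-01-01 to 2068-01-01.
Applying '+127 days' to 2068-01-01: counting 127 days forward gives 2068-05-07.
`weekday 4` advances to the next Thursday; 2068-05-07 is a Monday, so it moves forward to 2068-05-10.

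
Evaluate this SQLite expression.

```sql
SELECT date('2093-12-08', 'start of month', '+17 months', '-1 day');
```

`start of month` rewinds 2093-12-08 to 2093-12-01.
Adding +17 months to 2093-12-01 gives 2095-05-01.
Going back 1 day from 2095-05-01 reaches 2095-04-30 (last day of April, 30 days).

2095-04-30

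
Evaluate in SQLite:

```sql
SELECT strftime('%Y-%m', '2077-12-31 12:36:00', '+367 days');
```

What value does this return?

First apply '+367 days': 2077-12-31 12:36:00 → 2079-01-02 12:36:00.
`%Y-%m` extracts the year-month: 2079-01.

2079-01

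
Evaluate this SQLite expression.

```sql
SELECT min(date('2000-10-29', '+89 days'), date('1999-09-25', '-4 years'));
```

1995-09-25

date('2000-10-29', '+89 days') → 2001-01-26.
date('1999-09-25', '-4 years') → 1995-09-25.
Earlier of the two is 1995-09-25.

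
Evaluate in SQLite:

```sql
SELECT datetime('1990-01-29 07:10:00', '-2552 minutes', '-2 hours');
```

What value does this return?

2552 minutes = 42h 32m; -2552 minutes from 1990-01-29 07:10:00 is 1990-01-27 12:38:00 (crosses midnight).
-2 hours from 1990-01-27 12:38:00 is 1990-01-27 10:38:00.

1990-01-27 10:38:00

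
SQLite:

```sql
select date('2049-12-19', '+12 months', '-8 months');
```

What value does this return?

Adding +12 months to 2049-12-19 gives 2050-12-19.
Adding -8 months to 2050-12-19 gives 2050-04-19.

2050-04-19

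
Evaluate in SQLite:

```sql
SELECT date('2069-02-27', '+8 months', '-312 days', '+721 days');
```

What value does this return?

2070-12-10

Adding +8 months to 2069-02-27 gives 2069-10-27.
Applying '-312 days' to 2069-10-27: counting 312 days back gives 2068-12-19.
Applying '+721 days' to 2068-12-19: counting 721 days forward gives 2070-12-10.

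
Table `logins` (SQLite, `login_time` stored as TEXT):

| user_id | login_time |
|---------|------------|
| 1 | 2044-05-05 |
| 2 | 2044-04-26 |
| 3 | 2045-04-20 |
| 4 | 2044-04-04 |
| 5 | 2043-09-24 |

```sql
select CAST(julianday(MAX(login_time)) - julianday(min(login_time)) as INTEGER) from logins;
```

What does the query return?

MIN = 2043-09-24, MAX = 2045-04-20.
6 days remain in September 2043 after the 24th (30 − 24).
Full months from October 2043 through March 2045 contribute their day counts.
Then 20 days into April 2045.
Total: 6 + 31 + 30 + 31 + 31 + 29 + 31 + 30 + 31 + 30 + 31 + 31 + 30 + 31 + 30 + 31 + 31 + 28 + 31 + 20 = 574.

574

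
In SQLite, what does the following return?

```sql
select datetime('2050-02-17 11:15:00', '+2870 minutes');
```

2050-02-19 11:05:00

2870 minutes = 47h 50m; +2870 minutes from 2050-02-17 11:15:00 is 2050-02-19 11:05:00 (crosses midnight).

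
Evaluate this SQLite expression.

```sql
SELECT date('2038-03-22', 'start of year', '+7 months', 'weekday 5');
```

2038-08-06

`start of year` rewinds 2038-03-22 to 2038-01-01.
Adding +7 months to 2038-01-01 gives 2038-08-01.
`weekday 5` advances to the next Friday; 2038-08-01 is a Sunday, so it moves forward to 2038-08-06.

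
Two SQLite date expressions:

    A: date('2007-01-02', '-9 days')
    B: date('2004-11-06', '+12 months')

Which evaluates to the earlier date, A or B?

B

A = 2006-12-24.
B = 2005-11-06.
B is earlier.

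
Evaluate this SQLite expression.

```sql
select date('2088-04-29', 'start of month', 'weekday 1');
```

2088-04-05

`start of month` rewinds 2088-04-29 to 2088-04-01.
`weekday 1` advances to the next Monday; 2088-04-01 is a Thursday, so it moves forward to 2088-04-05.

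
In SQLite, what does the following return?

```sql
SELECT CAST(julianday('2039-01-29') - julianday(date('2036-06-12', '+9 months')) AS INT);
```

Adding +9 months to 2036-06-12 gives 2037-03-12.
19 days remain in March 2037 after the 12th (31 − 12).
Full months from April 2037 through December 2038 contribute their day counts.
Then 29 days into January 2039.
Total: 19 + 30 + 31 + 30 + 31 + 31 + 30 + 31 + 30 + 31 + 31 + 28 + 31 + 30 + 31 + 30 + 31 + 31 + 30 + 31 + 30 + 31 + 29 = 688.

688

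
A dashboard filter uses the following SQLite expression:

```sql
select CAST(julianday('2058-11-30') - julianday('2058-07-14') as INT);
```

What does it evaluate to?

17 days remain in July 2058 after the 14th (31 − 14).
August 2058: 31 days.
September 2058: 30 days.
October 2058: 31 days.
Then 30 days into November 2058.
Total: 17 + 31 + 30 + 31 + 30 = 139.

139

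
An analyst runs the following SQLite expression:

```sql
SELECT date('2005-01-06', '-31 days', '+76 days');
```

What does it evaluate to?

2005-02-20

Going back 6 days from 2005-01-06 reaches 2004-12-31 (last day of December, 31 days).
Going back 25 days within December lands on 2004-12-06.
Applying '+76 days' to 2004-12-06: counting 76 days forward gives 2005-02-20.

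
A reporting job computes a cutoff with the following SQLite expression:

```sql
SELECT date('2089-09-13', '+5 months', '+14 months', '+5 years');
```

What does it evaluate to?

Adding +5 months to 2089-09-13 gives 2090-02-13.
Adding +14 months to 2090-02-13 gives 2091-04-13.
Adding +5 years to 2091-04-13 gives 2096-04-13.

2096-04-13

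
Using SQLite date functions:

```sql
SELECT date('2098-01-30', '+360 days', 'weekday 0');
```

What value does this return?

Applying '+360 days' to 2098-01-30: counting 360 days forward gives 2099-01-25.
`weekday 0` advances to the next Sunday; 2099-01-25 is already a Sunday, so it stays at 2099-01-25.

2099-01-25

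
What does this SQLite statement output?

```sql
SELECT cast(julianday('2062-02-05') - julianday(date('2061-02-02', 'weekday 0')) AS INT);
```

`weekday 0` advances to the next Sunday; 2061-02-02 is a Wednesday, so it moves forward to 2061-02-06.
22 days remain in February 2061 after the 6th (28 − 6).
Full months from March 2061 through January 2062 contribute their day counts.
Then 5 days into February 2062.
Total: 22 + 31 + 30 + 31 + 30 + 31 + 31 + 30 + 31 + 30 + 31 + 31 + 5 = 364.

364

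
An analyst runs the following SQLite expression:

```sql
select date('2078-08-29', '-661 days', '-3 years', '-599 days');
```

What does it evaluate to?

2072-03-17

Applying '-661 days' to 2078-08-29: counting 661 days back gives 2076-11-06.
Adding -3 years to 2076-11-06 gives 2073-11-06.
Applying '-599 days' to 2073-11-06: counting 599 days back gives 2072-03-17.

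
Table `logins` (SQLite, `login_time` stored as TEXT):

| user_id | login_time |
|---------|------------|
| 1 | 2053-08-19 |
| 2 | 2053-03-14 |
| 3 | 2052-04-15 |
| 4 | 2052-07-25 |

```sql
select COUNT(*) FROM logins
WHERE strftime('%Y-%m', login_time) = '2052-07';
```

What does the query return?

1

Rows with year-month 2052-07: 2052-07-25 → 1.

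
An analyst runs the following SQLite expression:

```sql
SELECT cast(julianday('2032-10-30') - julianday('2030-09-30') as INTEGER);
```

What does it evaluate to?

761

0 days remain in September 2030 after the 30th (30 − 30).
Full months from October 2030 through September 2032 contribute their day counts.
Then 30 days into October 2032.
Total: 0 + 31 + 30 + 31 + 31 + 28 + 31 + 30 + 31 + 30 + 31 + 31 + 30 + 31 + 30 + 31 + 31 + 29 + 31 + 30 + 31 + 30 + 31 + 31 + 30 + 30 = 761.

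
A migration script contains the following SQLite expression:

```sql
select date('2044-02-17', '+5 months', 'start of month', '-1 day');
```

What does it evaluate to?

Adding +5 months to 2044-02-17 gives 2044-07-17.
`start of month` rewinds 2044-07-17 to 2044-07-01.
Going back 1 day from 2044-07-01 reaches 2044-06-30 (last day of June, 30 days).

2044-06-30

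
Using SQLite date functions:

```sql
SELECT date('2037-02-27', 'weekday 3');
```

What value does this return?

2037-03-04

`weekday 3` advances to the next Wednesday; 2037-02-27 is a Friday, so it moves forward to 2037-03-04.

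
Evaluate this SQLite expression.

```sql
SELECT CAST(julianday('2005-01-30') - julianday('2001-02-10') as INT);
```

1450

18 days remain in February 2001 after the 10th (28 − 10).
Full months from March 2001 through December 2004 contribute their day counts.
Then 30 days into January 2005.
Total: 18 + 31 + 30 + 31 + 30 + 31 + 31 + 30 + 31 + 30 + 31 + 31 + 28 + 31 + 30 + 31 + 30 + 31 + 31 + 30 + 31 + 30 + 31 + 31 + 28 + 31 + 30 + 31 + 30 + 31 + 31 + 30 + 31 + 30 + 31 + 31 + 29 + 31 + 30 + 31 + 30 + 31 + 31 + 30 + 31 + 30 + 31 + 30 = 1450.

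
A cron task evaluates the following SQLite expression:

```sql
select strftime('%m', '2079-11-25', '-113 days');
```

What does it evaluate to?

08

First apply '-113 days': 2079-11-25 → 2079-08-04.
`%m` extracts the 2-digit month (01-12): 08.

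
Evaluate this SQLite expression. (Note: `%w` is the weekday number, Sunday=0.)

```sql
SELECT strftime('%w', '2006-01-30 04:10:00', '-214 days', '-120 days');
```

3

First apply '-214 days', '-120 days': 2006-01-30 04:10:00 → 2005-03-02 04:10:00.
2005-03-02 is a Wednesday; with Sunday=0 that is 3.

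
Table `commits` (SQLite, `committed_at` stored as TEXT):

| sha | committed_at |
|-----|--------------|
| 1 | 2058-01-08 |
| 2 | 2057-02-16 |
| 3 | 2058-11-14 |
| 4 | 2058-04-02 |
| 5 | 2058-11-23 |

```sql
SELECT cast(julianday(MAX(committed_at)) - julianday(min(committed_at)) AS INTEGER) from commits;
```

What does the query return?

MIN = 2057-02-16, MAX = 2058-11-23.
12 days remain in February 2057 after the 16th (28 − 16).
Full months from March 2057 through October 2058 contribute their day counts.
Then 23 days into November 2058.
Total: 12 + 31 + 30 + 31 + 30 + 31 + 31 + 30 + 31 + 30 + 31 + 31 + 28 + 31 + 30 + 31 + 30 + 31 + 31 + 30 + 31 + 23 = 645.

645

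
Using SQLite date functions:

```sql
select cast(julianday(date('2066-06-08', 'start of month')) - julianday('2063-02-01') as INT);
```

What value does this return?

`start of month` rewinds 2066-06-08 to 2066-06-01.
27 days remain in February 2063 after the 1st (28 − 1).
Full months from March 2063 through May 2066 contribute their day counts.
Then 1 day into June 2066.
Total: 27 + 31 + 30 + 31 + 30 + 31 + 31 + 30 + 31 + 30 + 31 + 31 + 29 + 31 + 30 + 31 + 30 + 31 + 31 + 30 + 31 + 30 + 31 + 31 + 28 + 31 + 30 + 31 + 30 + 31 + 31 + 30 + 31 + 30 + 31 + 31 + 28 + 31 + 30 + 31 + 1 = 1216.

1216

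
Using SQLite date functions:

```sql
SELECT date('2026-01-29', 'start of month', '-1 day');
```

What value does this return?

`start of month` rewinds 2026-01-29 to 2026-01-01.
Going back 1 day from 2026-01-01 reaches 2025-12-31 (last day of December, 31 days).

2025-12-31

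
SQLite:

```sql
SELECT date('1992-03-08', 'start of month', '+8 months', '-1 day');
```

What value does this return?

1992-10-31

`start of month` rewinds 1992-03-08 to 1992-03-01.
Adding +8 months to 1992-03-01 gives 1992-11-01.
Going back 1 day from 1992-11-01 reaches 1992-10-31 (last day of October, 31 days).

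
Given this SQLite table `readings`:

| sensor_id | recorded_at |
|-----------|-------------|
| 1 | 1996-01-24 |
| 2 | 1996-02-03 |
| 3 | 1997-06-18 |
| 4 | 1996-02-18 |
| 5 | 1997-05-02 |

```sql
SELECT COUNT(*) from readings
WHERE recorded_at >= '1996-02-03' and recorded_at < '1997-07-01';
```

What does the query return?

4

Rows in [1996-02-03, 1997-07-01): 1996-02-03, 1997-06-18, 1996-02-18, 1997-05-02 → 4 rows.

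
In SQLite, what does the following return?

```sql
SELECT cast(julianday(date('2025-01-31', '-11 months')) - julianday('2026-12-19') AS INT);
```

-1022

Adding -11 months to 2025-01-31 targets 2024-02-31. February 2024 has only 29 days, so SQLite normalizes the 2-day overflow forward to 2024-03-02.
29 days remain in March 2024 after the 2nd (31 − 2).
Full months from April 2024 through November 2026 contribute their day counts.
Then 19 days into December 2026.
Total: 29 + 30 + 31 + 30 + 31 + 31 + 30 + 31 + 30 + 31 + 31 + 28 + 31 + 30 + 31 + 30 + 31 + 31 + 30 + 31 + 30 + 31 + 31 + 28 + 31 + 30 + 31 + 30 + 31 + 31 + 30 + 31 + 30 + 19 = 1022.
The subtraction is earlier − later, so the result is −1022 → -1022.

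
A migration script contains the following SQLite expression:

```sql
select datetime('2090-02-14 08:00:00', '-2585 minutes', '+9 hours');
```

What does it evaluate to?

2090-02-12 21:55:00

2585 minutes = 43h 5m; -2585 minutes from 2090-02-14 08:00:00 is 2090-02-12 12:55:00 (crosses midnight).
+9 hours from 2090-02-12 12:55:00 is 2090-02-12 21:55:00.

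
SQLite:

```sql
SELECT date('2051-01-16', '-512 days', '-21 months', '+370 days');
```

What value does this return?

2048-11-26

Applying '-512 days' to 2051-01-16: counting 512 days back gives 2049-08-22.
Adding -21 months to 2049-08-22 gives 2047-11-22.
Applying '+370 days' to 2047-11-22: counting 370 days forward gives 2048-11-26.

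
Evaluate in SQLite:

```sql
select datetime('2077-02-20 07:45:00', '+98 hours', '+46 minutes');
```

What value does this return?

+98 hours from 2077-02-20 07:45:00 is 2077-02-24 09:45:00 (crosses midnight).
+46 minutes from 2077-02-24 09:45:00 is 2077-02-24 10:31:00.

2077-02-24 10:31:00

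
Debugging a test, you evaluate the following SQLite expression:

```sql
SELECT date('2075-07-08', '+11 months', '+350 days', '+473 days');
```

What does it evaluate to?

2078-09-09

Adding +11 months to 2075-07-08 gives 2076-06-08.
Applying '+350 days' to 2076-06-08: counting 350 days forward gives 2077-05-24.
Applying '+473 days' to 2077-05-24: counting 473 days forward gives 2078-09-09.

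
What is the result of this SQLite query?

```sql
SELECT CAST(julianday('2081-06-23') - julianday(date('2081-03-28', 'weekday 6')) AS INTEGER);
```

86

`weekday 6` advances to the next Saturday; 2081-03-28 is a Friday, so it moves forward to 2081-03-29.
2 days remain in March 2081 after the 29th (31 − 29).
April 2081: 30 days.
May 2081: 31 days.
Then 23 days into June 2081.
Total: 2 + 30 + 31 + 23 = 86.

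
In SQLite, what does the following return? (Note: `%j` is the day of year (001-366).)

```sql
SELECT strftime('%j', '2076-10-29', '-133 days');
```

First apply '-133 days': 2076-10-29 → 2076-06-18.
Day-of-year for 2076-06-18: days since 2076-01-01 inclusive = 170, zero-padded to 170.

170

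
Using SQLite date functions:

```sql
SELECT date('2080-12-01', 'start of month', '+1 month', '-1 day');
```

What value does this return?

`start of month` rewinds 2080-12-01 to 2080-12-01.
Adding +1 month to 2080-12-01 gives 2081-01-01.
Going back 1 day from 2081-01-01 reaches 2080-12-31 (last day of December, 31 days).

2080-12-31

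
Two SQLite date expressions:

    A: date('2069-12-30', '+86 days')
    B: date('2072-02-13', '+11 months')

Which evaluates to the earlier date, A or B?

A = 2070-03-26.
B = 2073-01-13.
A is earlier.

A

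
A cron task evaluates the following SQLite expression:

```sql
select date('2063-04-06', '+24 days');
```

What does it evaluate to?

2063-04-30

Advancing 24 more days within April lands on 2063-04-30.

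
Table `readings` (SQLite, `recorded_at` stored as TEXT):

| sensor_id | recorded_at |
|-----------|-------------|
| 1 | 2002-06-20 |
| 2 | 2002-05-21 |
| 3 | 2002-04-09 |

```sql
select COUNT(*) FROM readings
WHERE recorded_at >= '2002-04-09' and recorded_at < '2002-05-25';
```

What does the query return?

Rows in [2002-04-09, 2002-05-25): 2002-05-21, 2002-04-09 → 2 rows.

2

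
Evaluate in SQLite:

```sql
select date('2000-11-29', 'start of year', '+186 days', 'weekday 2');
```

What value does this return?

2000-07-11

`start of year` rewinds 2000-11-29 to 2000-01-01.
Applying '+186 days' to 2000-01-01: counting 186 days forward gives 2000-07-05.
`weekday 2` advances to the next Tuesday; 2000-07-05 is a Wednesday, so it moves forward to 2000-07-11.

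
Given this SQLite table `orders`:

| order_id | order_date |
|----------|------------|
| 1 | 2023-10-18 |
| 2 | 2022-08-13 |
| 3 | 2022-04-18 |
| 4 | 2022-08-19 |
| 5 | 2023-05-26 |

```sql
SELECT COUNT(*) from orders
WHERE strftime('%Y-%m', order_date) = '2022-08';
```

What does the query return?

Rows with year-month 2022-08: 2022-08-13, 2022-08-19 → 2.

2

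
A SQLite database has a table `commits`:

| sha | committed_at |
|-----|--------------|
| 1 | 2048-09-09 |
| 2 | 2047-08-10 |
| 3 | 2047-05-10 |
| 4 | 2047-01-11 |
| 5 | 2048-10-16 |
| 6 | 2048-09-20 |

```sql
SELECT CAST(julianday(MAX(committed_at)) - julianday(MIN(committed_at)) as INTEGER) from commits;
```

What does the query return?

644

MIN = 2047-01-11, MAX = 2048-10-16.
20 days remain in January 2047 after the 11th (31 − 11).
Full months from February 2047 through September 2048 contribute their day counts.
Then 16 days into October 2048.
Total: 20 + 28 + 31 + 30 + 31 + 30 + 31 + 31 + 30 + 31 + 30 + 31 + 31 + 29 + 31 + 30 + 31 + 30 + 31 + 31 + 30 + 16 = 644.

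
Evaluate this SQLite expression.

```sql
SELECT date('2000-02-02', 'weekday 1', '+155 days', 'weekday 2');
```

`weekday 1` advances to the next Monday; 2000-02-02 is a Wednesday, so it moves forward to 2000-02-07.
Applying '+155 days' to 2000-02-07: counting 155 days forward gives 2000-07-11.
`weekday 2` advances to the next Tuesday; 2000-07-11 is already a Tuesday, so it stays at 2000-07-11.

2000-07-11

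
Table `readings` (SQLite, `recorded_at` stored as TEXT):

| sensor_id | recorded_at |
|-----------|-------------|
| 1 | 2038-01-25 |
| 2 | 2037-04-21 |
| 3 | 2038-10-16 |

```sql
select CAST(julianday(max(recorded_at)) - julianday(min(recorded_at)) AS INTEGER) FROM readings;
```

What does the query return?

MIN = 2037-04-21, MAX = 2038-10-16.
9 days remain in April 2037 after the 21st (30 − 21).
Full months from May 2037 through September 2038 contribute their day counts.
Then 16 days into October 2038.
Total: 9 + 31 + 30 + 31 + 31 + 30 + 31 + 30 + 31 + 31 + 28 + 31 + 30 + 31 + 30 + 31 + 31 + 30 + 16 = 543.

543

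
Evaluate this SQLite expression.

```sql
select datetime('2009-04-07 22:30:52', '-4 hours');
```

-4 hours from 2009-04-07 22:30:52 is 2009-04-07 18:30:52.

2009-04-07 18:30:52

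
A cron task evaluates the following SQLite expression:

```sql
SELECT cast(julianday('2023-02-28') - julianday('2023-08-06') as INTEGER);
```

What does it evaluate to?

0 days remain in February 2023 after the 28th (28 − 28).
March 2023: 31 days.
April 2023: 30 days.
May 2023: 31 days.
June 2023: 30 days.
July 2023: 31 days.
Then 6 days into August 2023.
Total: 0 + 31 + 30 + 31 + 30 + 31 + 6 = 159.
The subtraction is earlier − later, so the result is −159 → -159.

-159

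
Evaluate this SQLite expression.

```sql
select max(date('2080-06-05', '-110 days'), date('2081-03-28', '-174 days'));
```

2080-10-05

date('2080-06-05', '-110 days') → 2080-02-16.
date('2081-03-28', '-174 days') → 2080-10-05.
Later of the two is 2080-10-05.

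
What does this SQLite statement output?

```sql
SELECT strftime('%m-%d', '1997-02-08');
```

02-08

`%m-%d` extracts the month-day: 02-08.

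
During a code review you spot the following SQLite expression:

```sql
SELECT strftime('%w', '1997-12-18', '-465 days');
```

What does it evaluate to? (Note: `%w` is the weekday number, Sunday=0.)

First apply '-465 days': 1997-12-18 → 1996-09-09.
1996-09-09 is a Monday; with Sunday=0 that is 1.

1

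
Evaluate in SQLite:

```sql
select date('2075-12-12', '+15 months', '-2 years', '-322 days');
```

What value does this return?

2074-04-24

Adding +15 months to 2075-12-12 gives 2077-03-12.
Adding -2 years to 2077-03-12 gives 2075-03-12.
Applying '-322 days' to 2075-03-12: counting 322 days back gives 2074-04-24.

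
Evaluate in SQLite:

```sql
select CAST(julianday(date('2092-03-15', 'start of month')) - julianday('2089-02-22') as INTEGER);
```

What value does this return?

`start of month` rewinds 2092-03-15 to 2092-03-01.
6 days remain in February 2089 after the 22nd (28 − 22).
Full months from March 2089 through February 2092 contribute their day counts.
Then 1 day into March 2092.
Total: 6 + 31 + 30 + 31 + 30 + 31 + 31 + 30 + 31 + 30 + 31 + 31 + 28 + 31 + 30 + 31 + 30 + 31 + 31 + 30 + 31 + 30 + 31 + 31 + 28 + 31 + 30 + 31 + 30 + 31 + 31 + 30 + 31 + 30 + 31 + 31 + 29 + 1 = 1103.

1103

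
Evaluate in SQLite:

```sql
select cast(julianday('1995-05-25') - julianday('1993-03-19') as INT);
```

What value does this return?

797

12 days remain in March 1993 after the 19th (31 − 19).
Full months from April 1993 through April 1995 contribute their day counts.
Then 25 days into May 1995.
Total: 12 + 30 + 31 + 30 + 31 + 31 + 30 + 31 + 30 + 31 + 31 + 28 + 31 + 30 + 31 + 30 + 31 + 31 + 30 + 31 + 30 + 31 + 31 + 28 + 31 + 30 + 25 = 797.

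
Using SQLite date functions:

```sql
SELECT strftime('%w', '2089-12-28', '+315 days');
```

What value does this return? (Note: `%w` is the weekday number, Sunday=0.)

First apply '+315 days': 2089-12-28 → 2090-11-08.
2090-11-08 is a Wednesday; with Sunday=0 that is 3.

3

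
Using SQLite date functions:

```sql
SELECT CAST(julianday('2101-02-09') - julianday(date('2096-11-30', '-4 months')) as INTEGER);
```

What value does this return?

1654

Adding -4 months to 2096-11-30 gives 2096-07-30.
1 day remains in July 2096 after the 30th (31 − 30).
Full months from August 2096 through January 2101 contribute their day counts.
Then 9 days into February 2101.
Total: 1 + 31 + 30 + 31 + 30 + 31 + 31 + 28 + 31 + 30 + 31 + 30 + 31 + 31 + 30 + 31 + 30 + 31 + 31 + 28 + 31 + 30 + 31 + 30 + 31 + 31 + 30 + 31 + 30 + 31 + 31 + 28 + 31 + 30 + 31 + 30 + 31 + 31 + 30 + 31 + 30 + 31 + 31 + 28 + 31 + 30 + 31 + 30 + 31 + 31 + 30 + 31 + 30 + 31 + 31 + 9 = 1654.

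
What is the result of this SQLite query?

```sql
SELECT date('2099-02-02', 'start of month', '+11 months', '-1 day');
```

2099-12-31

`start of month` rewinds 2099-02-02 to 2099-02-01.
Adding +11 months to 2099-02-01 gives 2100-01-01.
Going back 1 day from 2100-01-01 reaches 2099-12-31 (last day of December, 31 days).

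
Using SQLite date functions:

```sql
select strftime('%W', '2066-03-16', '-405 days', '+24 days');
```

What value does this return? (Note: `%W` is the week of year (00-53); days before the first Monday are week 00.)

First apply '-405 days', '+24 days': 2066-03-16 → 2065-02-28.
2065-02-28 is a Saturday. SQLite's %W counts Mondays since the year started; the result is 08.

08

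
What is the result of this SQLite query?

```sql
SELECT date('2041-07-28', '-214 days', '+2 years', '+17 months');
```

2044-05-26

Applying '-214 days' to 2041-07-28: counting 214 days back gives 2040-12-26.
Adding +2 years to 2040-12-26 gives 2042-12-26.
Adding +17 months to 2042-12-26 gives 2044-05-26.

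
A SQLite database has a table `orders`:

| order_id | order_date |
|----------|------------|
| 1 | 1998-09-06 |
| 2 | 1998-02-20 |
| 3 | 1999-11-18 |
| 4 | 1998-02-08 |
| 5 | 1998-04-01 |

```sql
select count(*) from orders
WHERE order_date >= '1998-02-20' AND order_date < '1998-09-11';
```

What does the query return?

3

Rows in [1998-02-20, 1998-09-11): 1998-09-06, 1998-02-20, 1998-04-01 → 3 rows.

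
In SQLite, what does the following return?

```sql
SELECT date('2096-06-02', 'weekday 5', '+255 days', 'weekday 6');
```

2097-02-23

`weekday 5` advances to the next Friday; 2096-06-02 is a Saturday, so it moves forward to 2096-06-08.
Applying '+255 days' to 2096-06-08: counting 255 days forward gives 2097-02-18.
`weekday 6` advances to the next Saturday; 2097-02-18 is a Monday, so it moves forward to 2097-02-23.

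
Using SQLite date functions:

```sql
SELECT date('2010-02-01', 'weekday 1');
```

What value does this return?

`weekday 1` advances to the next Monday; 2010-02-01 is already a Monday, so it stays at 2010-02-01.

2010-02-01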